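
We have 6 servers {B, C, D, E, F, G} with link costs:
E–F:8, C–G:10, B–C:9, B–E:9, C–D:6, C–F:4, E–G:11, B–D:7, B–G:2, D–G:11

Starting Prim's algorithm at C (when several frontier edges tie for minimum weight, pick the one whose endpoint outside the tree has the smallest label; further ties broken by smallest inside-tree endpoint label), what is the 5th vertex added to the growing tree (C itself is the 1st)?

G

Grow the tree from C using Prim:
Step 1: cheapest edge leaving the tree is C–F (4); add F.
Step 2: cheapest edge leaving the tree is C–D (6); add D.
Step 3: cheapest edge leaving the tree is B–D (7); add B.
Step 4: cheapest edge leaving the tree is B–G (2); add G.
Step 5: cheapest edge leaving the tree is E–F (8); add E.
Vertex order: C, F, D, B, G, E. The 5th vertex is G.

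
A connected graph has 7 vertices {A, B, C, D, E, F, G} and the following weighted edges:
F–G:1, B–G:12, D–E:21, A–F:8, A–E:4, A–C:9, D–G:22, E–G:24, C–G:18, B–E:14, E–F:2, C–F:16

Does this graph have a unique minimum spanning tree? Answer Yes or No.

Yes

Kruskal: consider edges lightest-first.
F–G (1): add. Components now {A} {B} {C} {D} {E} {F,G}
E–F (2): add. Components now {A} {B} {C} {D} {E,F,G}
A–E (4): add. Components now {A,E,F,G} {B} {C} {D}
A–F (8): skip — A and F already connected.
A–C (9): add. Components now {A,C,E,F,G} {B} {D}
B–G (12): add. Components now {A,B,C,E,F,G} {D}
B–E (14): skip — B and E already connected.
C–F (16): skip — C and F already connected.
C–G (18): skip — C and G already connected.
D–E (21): add. Components now {A,B,C,D,E,F,G}
Every non-tree edge has weight strictly greater than the heaviest edge on the tree path between its endpoints, so the MST is unique.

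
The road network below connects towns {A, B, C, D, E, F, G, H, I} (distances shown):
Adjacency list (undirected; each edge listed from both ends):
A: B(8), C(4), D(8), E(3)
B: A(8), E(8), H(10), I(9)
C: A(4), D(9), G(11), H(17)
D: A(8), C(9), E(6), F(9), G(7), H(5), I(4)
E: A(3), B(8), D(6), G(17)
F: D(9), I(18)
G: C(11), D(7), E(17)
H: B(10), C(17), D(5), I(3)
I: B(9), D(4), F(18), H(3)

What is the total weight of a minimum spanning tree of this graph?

Kruskal: consider edges lightest-first.
A-E (3): add — endpoints in different components.
H-I (3): add — endpoints in different components.
A-C (4): add — endpoints in different components.
D-I (4): add — endpoints in different components.
D-H (5): skip — D and H already connected.
D-E (6): add — endpoints in different components.
D-G (7): add — endpoints in different components.
A-B (8): add — endpoints in different components.
A-D (8): skip — A and D already connected.
B-E (8): skip — B and E already connected.
B-I (9): skip — B and I already connected.
C-D (9): skip — C and D already connected.
D-F (9): add — endpoints in different components.
MST edges: A-E, H-I, A-C, D-I, D-E, D-G, A-B, D-F; total weight 3+3+4+4+6+7+8+9 = 44.

44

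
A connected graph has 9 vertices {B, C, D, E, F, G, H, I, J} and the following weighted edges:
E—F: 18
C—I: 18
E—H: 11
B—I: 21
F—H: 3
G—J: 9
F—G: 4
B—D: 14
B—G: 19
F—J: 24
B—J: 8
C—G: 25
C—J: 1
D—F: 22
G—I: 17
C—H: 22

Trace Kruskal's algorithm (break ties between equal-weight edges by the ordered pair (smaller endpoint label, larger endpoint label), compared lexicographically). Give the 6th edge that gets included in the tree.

E-H

Kruskal: consider edges lightest-first.
C—J (1): add — endpoints in different components.
F—H (3): add — endpoints in different components.
F—G (4): add — endpoints in different components.
B—J (8): add — endpoints in different components.
G—J (9): add — endpoints in different components.
E—H (11): add — endpoints in different components.
B—D (14): add — endpoints in different components.
G—I (17): add — endpoints in different components.
The 6th edge added is E—H.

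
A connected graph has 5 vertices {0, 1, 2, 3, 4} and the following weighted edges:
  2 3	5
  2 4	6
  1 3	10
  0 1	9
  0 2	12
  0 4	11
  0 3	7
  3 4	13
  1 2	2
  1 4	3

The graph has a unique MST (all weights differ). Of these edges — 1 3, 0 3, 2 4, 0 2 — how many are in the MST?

1

Kruskal's algorithm — process edges by increasing weight (ties by edge label):
1 2 (2): add. Components now {0} {1,2} {3} {4}
1 4 (3): add. Components now {0} {1,2,4} {3}
2 3 (5): add. Components now {0} {1,2,3,4}
2 4 (6): skip — 2 and 4 already connected.
0 3 (7): add. Components now {0,1,2,3,4}
MST edge set: {1 2, 1 4, 2 3, 0 3}.
Of the listed edges, {0 3} are in the MST → 1.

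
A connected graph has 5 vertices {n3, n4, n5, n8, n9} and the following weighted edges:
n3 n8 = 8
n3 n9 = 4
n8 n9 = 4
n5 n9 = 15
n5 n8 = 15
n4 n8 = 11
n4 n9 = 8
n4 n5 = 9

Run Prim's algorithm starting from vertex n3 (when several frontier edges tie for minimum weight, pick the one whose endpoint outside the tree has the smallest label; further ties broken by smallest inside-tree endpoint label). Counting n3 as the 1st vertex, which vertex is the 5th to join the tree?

n5

Grow the tree from n3 using Prim:
Step 1: frontier [n3 n9 4, n3 n8 8] → take n3 n9 (4); add n9.
Step 2: frontier [n3 n8 8, n8 n9 4, n4 n9 8, n5 n9 15] → take n8 n9 (4); add n8.
Step 3: frontier [n4 n8 11, n5 n8 15, n4 n9 8, n5 n9 15] → take n4 n9 (8); add n4.
Step 4: frontier [n4 n5 9, n5 n8 15, n5 n9 15] → take n4 n5 (9); add n5.
Vertex order: n3, n9, n8, n4, n5. The 5th vertex is n5.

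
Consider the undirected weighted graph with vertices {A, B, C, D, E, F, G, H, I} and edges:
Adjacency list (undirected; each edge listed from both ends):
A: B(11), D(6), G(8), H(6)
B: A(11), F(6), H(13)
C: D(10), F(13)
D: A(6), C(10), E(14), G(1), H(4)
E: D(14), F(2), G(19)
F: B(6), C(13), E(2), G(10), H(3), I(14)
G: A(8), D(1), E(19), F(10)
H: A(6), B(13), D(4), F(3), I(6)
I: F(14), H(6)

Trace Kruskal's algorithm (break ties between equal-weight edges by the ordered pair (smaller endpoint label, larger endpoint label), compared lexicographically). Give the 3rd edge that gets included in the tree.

Kruskal: consider edges lightest-first.
D–G (1): add — endpoints in different components.
E–F (2): add — endpoints in different components.
F–H (3): add — endpoints in different components.
D–H (4): add — endpoints in different components.
A–D (6): add — endpoints in different components.
A–H (6): skip — A and H already connected.
B–F (6): add — endpoints in different components.
H–I (6): add — endpoints in different components.
A–G (8): skip — A and G already connected.
C–D (10): add — endpoints in different components.
The 3rd edge added is F–H.

F-H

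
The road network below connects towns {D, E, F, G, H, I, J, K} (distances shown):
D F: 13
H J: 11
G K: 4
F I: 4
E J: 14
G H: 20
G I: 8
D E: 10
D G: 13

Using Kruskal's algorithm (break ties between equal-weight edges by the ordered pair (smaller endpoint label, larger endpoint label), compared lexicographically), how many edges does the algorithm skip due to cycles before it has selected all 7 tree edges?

Kruskal: consider edges lightest-first.
F I (4): add — endpoints in different components.
G K (4): add — endpoints in different components.
G I (8): add — endpoints in different components.
D E (10): add — endpoints in different components.
H J (11): add — endpoints in different components.
D F (13): add — endpoints in different components.
D G (13): skip — D and G already connected.
E J (14): add — endpoints in different components.
Edges rejected before the tree was complete: 1.

1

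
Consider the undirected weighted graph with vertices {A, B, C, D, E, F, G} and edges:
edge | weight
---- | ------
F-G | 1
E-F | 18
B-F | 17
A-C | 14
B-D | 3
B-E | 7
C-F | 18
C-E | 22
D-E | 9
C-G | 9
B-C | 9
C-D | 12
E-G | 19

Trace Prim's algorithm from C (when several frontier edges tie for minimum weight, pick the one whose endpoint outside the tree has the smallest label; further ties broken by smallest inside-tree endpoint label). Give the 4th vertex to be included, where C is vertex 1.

Prim's algorithm from C:
Step 1: cheapest edge leaving the tree is B-C (9); add B.
Step 2: cheapest edge leaving the tree is B-D (3); add D.
Step 3: cheapest edge leaving the tree is B-E (7); add E.
Step 4: cheapest edge leaving the tree is C-G (9); add G.
Step 5: cheapest edge leaving the tree is F-G (1); add F.
Step 6: cheapest edge leaving the tree is A-C (14); add A.
Vertex order: C, B, D, E, G, F, A. The 4th vertex is E.

E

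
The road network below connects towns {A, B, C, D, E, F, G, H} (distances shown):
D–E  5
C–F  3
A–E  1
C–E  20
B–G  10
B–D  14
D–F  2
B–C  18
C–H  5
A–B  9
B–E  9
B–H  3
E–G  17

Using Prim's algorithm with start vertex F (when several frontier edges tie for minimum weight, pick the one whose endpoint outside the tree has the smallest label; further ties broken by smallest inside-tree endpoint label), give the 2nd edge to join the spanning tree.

C-F

Grow the tree from F using Prim:
Step 1: frontier [D–F 2, C–F 3] → take D–F (2); add D.
Step 2: frontier [D–E 5, B–D 14, C–F 3] → take C–F (3); add C.
Step 3: frontier [C–H 5, B–C 18, C–E 20, D–E 5, B–D 14] → take D–E (5); add E.
Step 4: frontier [C–H 5, B–C 18, B–D 14, A–E 1, B–E 9, E–G 17] → take A–E (1); add A.
Step 5: frontier [A–B 9, C–H 5, B–C 18, B–D 14, B–E 9, E–G 17] → take C–H (5); add H.
Step 6: frontier [A–B 9, B–C 18, B–D 14, B–E 9, E–G 17, B–H 3] → take B–H (3); add B.
Step 7: frontier [B–G 10, E–G 17] → take B–G (10); add G.
The 2nd edge added is C–F.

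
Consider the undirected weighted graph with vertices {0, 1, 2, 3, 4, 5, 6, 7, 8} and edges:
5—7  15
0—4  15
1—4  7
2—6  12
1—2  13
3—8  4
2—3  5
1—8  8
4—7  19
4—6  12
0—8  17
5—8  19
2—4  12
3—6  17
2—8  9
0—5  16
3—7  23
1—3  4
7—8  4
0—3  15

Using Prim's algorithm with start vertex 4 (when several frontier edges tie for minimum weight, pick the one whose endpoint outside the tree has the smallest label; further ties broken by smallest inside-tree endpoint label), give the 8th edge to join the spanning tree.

Prim, starting at 4.
Step 1: cheapest edge leaving the tree is 1—4 (7); add 1.
Step 2: cheapest edge leaving the tree is 1—3 (4); add 3.
Step 3: cheapest edge leaving the tree is 3—8 (4); add 8.
Step 4: cheapest edge leaving the tree is 7—8 (4); add 7.
Step 5: cheapest edge leaving the tree is 2—3 (5); add 2.
Step 6: cheapest edge leaving the tree is 2—6 (12); add 6.
Step 7: cheapest edge leaving the tree is 0—3 (15); add 0.
Step 8: cheapest edge leaving the tree is 5—7 (15); add 5.
The 8th edge added is 5—7.

5-7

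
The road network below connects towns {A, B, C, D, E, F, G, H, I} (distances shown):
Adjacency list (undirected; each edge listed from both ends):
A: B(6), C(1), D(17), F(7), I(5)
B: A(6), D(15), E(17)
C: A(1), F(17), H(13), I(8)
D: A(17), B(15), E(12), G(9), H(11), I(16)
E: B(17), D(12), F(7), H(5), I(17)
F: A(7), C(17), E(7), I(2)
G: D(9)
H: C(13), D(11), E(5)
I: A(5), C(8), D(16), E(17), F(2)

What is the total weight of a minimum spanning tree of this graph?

Prim, starting at H.
Step 1: cheapest edge leaving the tree is E—H (5); add E.
Step 2: cheapest edge leaving the tree is E—F (7); add F.
Step 3: cheapest edge leaving the tree is F—I (2); add I.
Step 4: cheapest edge leaving the tree is A—I (5); add A.
Step 5: cheapest edge leaving the tree is A—C (1); add C.
Step 6: cheapest edge leaving the tree is A—B (6); add B.
Step 7: cheapest edge leaving the tree is D—H (11); add D.
Step 8: cheapest edge leaving the tree is D—G (9); add G.
MST edges: E—H, E—F, F—I, A—I, A—C, A—B, D—H, D—G; total weight 5+7+2+5+1+6+11+9 = 46.

46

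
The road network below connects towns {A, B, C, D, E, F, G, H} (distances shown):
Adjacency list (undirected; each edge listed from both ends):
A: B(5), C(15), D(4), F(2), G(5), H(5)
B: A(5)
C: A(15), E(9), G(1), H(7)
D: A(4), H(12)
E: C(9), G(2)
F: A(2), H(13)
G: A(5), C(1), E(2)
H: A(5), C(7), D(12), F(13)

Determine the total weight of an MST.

24

Prim, starting at D.
Step 1: frontier [A—D 4, D—H 12] → take A—D (4); add A.
Step 2: frontier [A—F 2, A—B 5, A—G 5, A—H 5, A—C 15, D—H 12] → take A—F (2); add F.
Step 3: frontier [A—B 5, A—G 5, A—H 5, A—C 15, D—H 12, F—H 13] → take A—B (5); add B.
Step 4: frontier [A—G 5, A—H 5, A—C 15, D—H 12, F—H 13] → take A—G (5); add G.
Step 5: frontier [A—H 5, A—C 15, D—H 12, F—H 13, C—G 1, E—G 2] → take C—G (1); add C.
Step 6: frontier [A—H 5, C—H 7, C—E 9, D—H 12, F—H 13, E—G 2] → take E—G (2); add E.
Step 7: frontier [A—H 5, C—H 7, D—H 12, F—H 13] → take A—H (5); add H.
MST edges: A—D, A—F, A—B, A—G, C—G, E—G, A—H; total weight 4+2+5+5+1+2+5 = 24.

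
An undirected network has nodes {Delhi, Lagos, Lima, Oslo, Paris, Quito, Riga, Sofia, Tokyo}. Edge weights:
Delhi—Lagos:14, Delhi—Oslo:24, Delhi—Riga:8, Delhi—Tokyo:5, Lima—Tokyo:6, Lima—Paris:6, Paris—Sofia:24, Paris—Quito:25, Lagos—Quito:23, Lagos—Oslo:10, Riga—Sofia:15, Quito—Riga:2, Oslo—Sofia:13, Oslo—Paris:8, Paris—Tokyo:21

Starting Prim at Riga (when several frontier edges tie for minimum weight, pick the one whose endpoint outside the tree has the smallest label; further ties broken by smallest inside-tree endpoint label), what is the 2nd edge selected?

Prim, starting at Riga.
Step 1: cheapest edge leaving the tree is Quito—Riga (2); add Quito.
Step 2: cheapest edge leaving the tree is Delhi—Riga (8); add Delhi.
Step 3: cheapest edge leaving the tree is Delhi—Tokyo (5); add Tokyo.
Step 4: cheapest edge leaving the tree is Lima—Tokyo (6); add Lima.
Step 5: cheapest edge leaving the tree is Lima—Paris (6); add Paris.
Step 6: cheapest edge leaving the tree is Oslo—Paris (8); add Oslo.
Step 7: cheapest edge leaving the tree is Lagos—Oslo (10); add Lagos.
Step 8: cheapest edge leaving the tree is Oslo—Sofia (13); add Sofia.
The 2nd edge added is Delhi—Riga.

Delhi-Riga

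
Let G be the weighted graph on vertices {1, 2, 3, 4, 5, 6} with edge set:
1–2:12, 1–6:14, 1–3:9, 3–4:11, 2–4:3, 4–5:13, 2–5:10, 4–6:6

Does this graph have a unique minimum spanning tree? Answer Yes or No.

Yes

Kruskal's algorithm — process edges by increasing weight (ties by edge label):
2–4 (3): add — endpoints in different components.
4–6 (6): add — endpoints in different components.
1–3 (9): add — endpoints in different components.
2–5 (10): add — endpoints in different components.
3–4 (11): add — endpoints in different components.
Every non-tree edge has weight strictly greater than the heaviest edge on the tree path between its endpoints, so the MST is unique.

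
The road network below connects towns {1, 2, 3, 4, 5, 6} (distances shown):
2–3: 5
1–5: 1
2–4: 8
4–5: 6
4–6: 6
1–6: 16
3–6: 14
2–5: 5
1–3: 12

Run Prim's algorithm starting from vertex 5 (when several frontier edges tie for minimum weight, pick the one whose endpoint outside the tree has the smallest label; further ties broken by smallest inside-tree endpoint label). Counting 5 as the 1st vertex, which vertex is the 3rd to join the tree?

2

Prim's algorithm from 5:
Step 1: cheapest edge leaving the tree is 1–5 (1); add 1.
Step 2: cheapest edge leaving the tree is 2–5 (5); add 2.
Step 3: cheapest edge leaving the tree is 2–3 (5); add 3.
Step 4: cheapest edge leaving the tree is 4–5 (6); add 4.
Step 5: cheapest edge leaving the tree is 4–6 (6); add 6.
Vertex order: 5, 1, 2, 3, 4, 6. The 3rd vertex is 2.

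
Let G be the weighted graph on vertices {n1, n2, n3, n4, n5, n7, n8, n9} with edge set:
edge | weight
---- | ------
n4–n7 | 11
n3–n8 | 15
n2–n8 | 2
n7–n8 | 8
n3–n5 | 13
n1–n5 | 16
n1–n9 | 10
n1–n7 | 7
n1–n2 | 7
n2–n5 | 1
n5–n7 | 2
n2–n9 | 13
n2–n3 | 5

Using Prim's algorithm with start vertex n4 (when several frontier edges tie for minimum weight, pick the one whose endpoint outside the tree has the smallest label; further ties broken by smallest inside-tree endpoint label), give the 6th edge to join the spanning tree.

Prim, starting at n4.
Step 1: cheapest edge leaving the tree is n4–n7 (11); add n7.
Step 2: cheapest edge leaving the tree is n5–n7 (2); add n5.
Step 3: cheapest edge leaving the tree is n2–n5 (1); add n2.
Step 4: cheapest edge leaving the tree is n2–n8 (2); add n8.
Step 5: cheapest edge leaving the tree is n2–n3 (5); add n3.
Step 6: cheapest edge leaving the tree is n1–n2 (7); add n1.
Step 7: cheapest edge leaving the tree is n1–n9 (10); add n9.
The 6th edge added is n1–n2.

n1-n2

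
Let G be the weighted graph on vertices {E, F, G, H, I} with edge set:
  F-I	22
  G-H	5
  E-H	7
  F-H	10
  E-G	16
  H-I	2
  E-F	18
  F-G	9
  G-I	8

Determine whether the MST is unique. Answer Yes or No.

Yes

Kruskal's algorithm — process edges by increasing weight (ties by edge label):
H-I (2): add — endpoints in different components.
G-H (5): add — endpoints in different components.
E-H (7): add — endpoints in different components.
G-I (8): skip — G and I already connected.
F-G (9): add — endpoints in different components.
Every non-tree edge has weight strictly greater than the heaviest edge on the tree path between its endpoints, so the MST is unique.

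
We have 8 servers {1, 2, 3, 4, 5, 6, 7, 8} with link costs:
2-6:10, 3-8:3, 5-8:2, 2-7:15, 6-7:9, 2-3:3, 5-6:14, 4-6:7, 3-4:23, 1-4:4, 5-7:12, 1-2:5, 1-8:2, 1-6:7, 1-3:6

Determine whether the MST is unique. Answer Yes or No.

Sort edges by weight, then run Kruskal:
1-8 (2): add — endpoints in different components.
5-8 (2): add — endpoints in different components.
2-3 (3): add — endpoints in different components.
3-8 (3): add — endpoints in different components.
1-4 (4): add — endpoints in different components.
1-2 (5): skip — 1 and 2 already connected.
1-3 (6): skip — 1 and 3 already connected.
1-6 (7): add — endpoints in different components.
4-6 (7): skip — 4 and 6 already connected.
6-7 (9): add — endpoints in different components.
Non-tree edge 4-6 has weight 7, equal to the heaviest edge on its tree cycle — swapping gives another MST of the same weight. Not unique.

No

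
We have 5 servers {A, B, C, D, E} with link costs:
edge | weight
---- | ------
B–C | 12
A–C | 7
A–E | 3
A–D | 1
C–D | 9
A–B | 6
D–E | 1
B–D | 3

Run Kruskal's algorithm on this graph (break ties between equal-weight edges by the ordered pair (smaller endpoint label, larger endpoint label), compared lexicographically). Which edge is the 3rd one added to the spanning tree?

Kruskal's algorithm — process edges by increasing weight (ties by edge label):
A–D (1): add — endpoints in different components.
D–E (1): add — endpoints in different components.
A–E (3): skip — A and E already connected.
B–D (3): add — endpoints in different components.
A–B (6): skip — A and B already connected.
A–C (7): add — endpoints in different components.
The 3rd edge added is B–D.

B-D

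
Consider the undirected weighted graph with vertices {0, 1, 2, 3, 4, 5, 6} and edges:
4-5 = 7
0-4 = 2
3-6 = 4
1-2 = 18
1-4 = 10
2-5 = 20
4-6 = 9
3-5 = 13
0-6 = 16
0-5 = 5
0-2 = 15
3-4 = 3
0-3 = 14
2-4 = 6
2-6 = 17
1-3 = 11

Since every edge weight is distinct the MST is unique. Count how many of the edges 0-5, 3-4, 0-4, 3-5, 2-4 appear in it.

Kruskal: consider edges lightest-first.
0-4 (2): add. Components now {0,4} {1} {2} {3} {5} {6}
3-4 (3): add. Components now {0,3,4} {1} {2} {5} {6}
3-6 (4): add. Components now {0,3,4,6} {1} {2} {5}
0-5 (5): add. Components now {0,3,4,5,6} {1} {2}
2-4 (6): add. Components now {0,2,3,4,5,6} {1}
4-5 (7): skip — 4 and 5 already connected.
4-6 (9): skip — 4 and 6 already connected.
1-4 (10): add. Components now {0,1,2,3,4,5,6}
MST edge set: {0-4, 3-4, 3-6, 0-5, 2-4, 1-4}.
Of the listed edges, {0-5, 3-4, 0-4, 2-4} are in the MST → 4.

4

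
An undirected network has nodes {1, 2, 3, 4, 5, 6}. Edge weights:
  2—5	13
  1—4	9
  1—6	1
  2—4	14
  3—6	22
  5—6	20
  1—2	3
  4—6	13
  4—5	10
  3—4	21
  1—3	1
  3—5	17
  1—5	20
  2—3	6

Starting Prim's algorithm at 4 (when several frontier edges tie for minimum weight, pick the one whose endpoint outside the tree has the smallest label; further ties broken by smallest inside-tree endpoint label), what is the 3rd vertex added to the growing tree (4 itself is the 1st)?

3

Prim's algorithm from 4:
Step 1: cheapest edge leaving the tree is 1—4 (9); add 1.
Step 2: cheapest edge leaving the tree is 1—3 (1); add 3.
Step 3: cheapest edge leaving the tree is 1—6 (1); add 6.
Step 4: cheapest edge leaving the tree is 1—2 (3); add 2.
Step 5: cheapest edge leaving the tree is 4—5 (10); add 5.
Vertex order: 4, 1, 3, 6, 2, 5. The 3rd vertex is 3.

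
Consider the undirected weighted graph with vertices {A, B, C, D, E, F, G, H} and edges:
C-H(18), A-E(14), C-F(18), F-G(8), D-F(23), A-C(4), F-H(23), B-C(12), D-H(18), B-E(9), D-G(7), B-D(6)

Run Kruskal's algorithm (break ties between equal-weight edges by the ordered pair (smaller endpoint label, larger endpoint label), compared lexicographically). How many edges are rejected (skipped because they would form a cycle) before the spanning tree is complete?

2

Kruskal's algorithm — process edges by increasing weight (ties by edge label):
A-C (4): add — endpoints in different components.
B-D (6): add — endpoints in different components.
D-G (7): add — endpoints in different components.
F-G (8): add — endpoints in different components.
B-E (9): add — endpoints in different components.
B-C (12): add — endpoints in different components.
A-E (14): skip — A and E already connected.
C-F (18): skip — C and F already connected.
C-H (18): add — endpoints in different components.
Edges rejected before the tree was complete: 2.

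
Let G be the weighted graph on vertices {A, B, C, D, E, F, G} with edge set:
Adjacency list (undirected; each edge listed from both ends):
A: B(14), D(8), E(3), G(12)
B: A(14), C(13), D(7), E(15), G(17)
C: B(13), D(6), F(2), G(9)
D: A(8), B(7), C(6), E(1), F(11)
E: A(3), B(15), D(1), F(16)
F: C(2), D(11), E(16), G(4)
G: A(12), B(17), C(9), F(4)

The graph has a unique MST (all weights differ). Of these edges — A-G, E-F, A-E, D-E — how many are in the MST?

2

Kruskal's algorithm — process edges by increasing weight (ties by edge label):
D-E (1): add — endpoints in different components.
C-F (2): add — endpoints in different components.
A-E (3): add — endpoints in different components.
F-G (4): add — endpoints in different components.
C-D (6): add — endpoints in different components.
B-D (7): add — endpoints in different components.
MST edge set: {D-E, C-F, A-E, F-G, C-D, B-D}.
Of the listed edges, {A-E, D-E} are in the MST → 2.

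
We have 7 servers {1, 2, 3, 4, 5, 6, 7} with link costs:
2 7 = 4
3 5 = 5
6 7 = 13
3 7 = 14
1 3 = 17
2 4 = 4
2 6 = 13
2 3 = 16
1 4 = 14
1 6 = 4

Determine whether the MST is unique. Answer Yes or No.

No

Kruskal: consider edges lightest-first.
1 6 (4): add — endpoints in different components.
2 4 (4): add — endpoints in different components.
2 7 (4): add — endpoints in different components.
3 5 (5): add — endpoints in different components.
2 6 (13): add — endpoints in different components.
6 7 (13): skip — 6 and 7 already connected.
1 4 (14): skip — 1 and 4 already connected.
3 7 (14): add — endpoints in different components.
Non-tree edge 6 7 has weight 13, equal to the heaviest edge on its tree cycle — swapping gives another MST of the same weight. Not unique.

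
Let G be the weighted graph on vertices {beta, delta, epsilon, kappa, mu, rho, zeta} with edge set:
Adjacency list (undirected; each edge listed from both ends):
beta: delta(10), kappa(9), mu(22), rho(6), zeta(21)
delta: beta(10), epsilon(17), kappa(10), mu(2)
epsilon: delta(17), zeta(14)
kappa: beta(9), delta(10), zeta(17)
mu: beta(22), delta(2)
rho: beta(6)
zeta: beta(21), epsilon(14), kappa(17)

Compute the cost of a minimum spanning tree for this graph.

58

Prim's algorithm from rho:
Step 1: cheapest edge leaving the tree is beta-rho (6); add beta.
Step 2: cheapest edge leaving the tree is beta-kappa (9); add kappa.
Step 3: cheapest edge leaving the tree is beta-delta (10); add delta.
Step 4: cheapest edge leaving the tree is delta-mu (2); add mu.
Step 5: cheapest edge leaving the tree is delta-epsilon (17); add epsilon.
Step 6: cheapest edge leaving the tree is epsilon-zeta (14); add zeta.
MST edges: beta-rho, beta-kappa, beta-delta, delta-mu, delta-epsilon, epsilon-zeta; total weight 6+9+10+2+17+14 = 58.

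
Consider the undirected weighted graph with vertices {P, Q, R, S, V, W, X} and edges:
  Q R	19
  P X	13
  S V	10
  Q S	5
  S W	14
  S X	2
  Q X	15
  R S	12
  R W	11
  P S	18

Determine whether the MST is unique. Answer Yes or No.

Yes

Sort edges by weight, then run Kruskal:
S X (2): add — endpoints in different components.
Q S (5): add — endpoints in different components.
S V (10): add — endpoints in different components.
R W (11): add — endpoints in different components.
R S (12): add — endpoints in different components.
P X (13): add — endpoints in different components.
Every non-tree edge has weight strictly greater than the heaviest edge on the tree path between its endpoints, so the MST is unique.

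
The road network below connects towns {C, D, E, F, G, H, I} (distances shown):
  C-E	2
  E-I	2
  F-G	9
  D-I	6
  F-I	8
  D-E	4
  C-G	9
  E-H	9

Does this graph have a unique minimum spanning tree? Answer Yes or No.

No

Sort edges by weight, then run Kruskal:
C-E (2): add. Components now {C,E} {D} {F} {G} {H} {I}
E-I (2): add. Components now {C,E,I} {D} {F} {G} {H}
D-E (4): add. Components now {C,D,E,I} {F} {G} {H}
D-I (6): skip — D and I already connected.
F-I (8): add. Components now {C,D,E,F,I} {G} {H}
C-G (9): add. Components now {C,D,E,F,G,I} {H}
E-H (9): add. Components now {C,D,E,F,G,H,I}
Non-tree edge F-G has weight 9, equal to the heaviest edge on its tree cycle — swapping gives another MST of the same weight. Not unique.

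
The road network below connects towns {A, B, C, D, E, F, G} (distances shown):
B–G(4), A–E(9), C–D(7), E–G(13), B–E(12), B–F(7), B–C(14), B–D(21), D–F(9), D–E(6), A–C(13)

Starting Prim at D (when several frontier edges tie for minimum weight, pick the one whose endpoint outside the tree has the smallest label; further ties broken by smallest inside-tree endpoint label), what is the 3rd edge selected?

A-E

Grow the tree from D using Prim:
Step 1: cheapest edge leaving the tree is D–E (6); add E.
Step 2: cheapest edge leaving the tree is C–D (7); add C.
Step 3: cheapest edge leaving the tree is A–E (9); add A.
Step 4: cheapest edge leaving the tree is D–F (9); add F.
Step 5: cheapest edge leaving the tree is B–F (7); add B.
Step 6: cheapest edge leaving the tree is B–G (4); add G.
The 3rd edge added is A–E.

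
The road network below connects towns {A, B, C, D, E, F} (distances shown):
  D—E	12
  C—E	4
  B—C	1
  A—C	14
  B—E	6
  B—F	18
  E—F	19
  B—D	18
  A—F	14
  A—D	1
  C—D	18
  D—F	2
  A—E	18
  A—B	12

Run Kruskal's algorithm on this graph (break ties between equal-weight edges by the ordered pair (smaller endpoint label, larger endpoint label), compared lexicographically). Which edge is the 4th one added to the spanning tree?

Sort edges by weight, then run Kruskal:
A—D (1): add. Components now {A,D} {B} {C} {E} {F}
B—C (1): add. Components now {A,D} {B,C} {E} {F}
D—F (2): add. Components now {A,D,F} {B,C} {E}
C—E (4): add. Components now {A,D,F} {B,C,E}
B—E (6): skip — B and E already connected.
A—B (12): add. Components now {A,B,C,D,E,F}
The 4th edge added is C—E.

C-E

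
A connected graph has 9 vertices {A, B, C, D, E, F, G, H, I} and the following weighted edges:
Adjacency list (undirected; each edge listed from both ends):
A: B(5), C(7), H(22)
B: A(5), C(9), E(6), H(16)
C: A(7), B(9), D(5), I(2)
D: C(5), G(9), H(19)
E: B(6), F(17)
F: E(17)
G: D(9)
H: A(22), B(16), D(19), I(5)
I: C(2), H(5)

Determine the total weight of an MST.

56

Kruskal: consider edges lightest-first.
C—I (2): add — endpoints in different components.
A—B (5): add — endpoints in different components.
C—D (5): add — endpoints in different components.
H—I (5): add — endpoints in different components.
B—E (6): add — endpoints in different components.
A—C (7): add — endpoints in different components.
B—C (9): skip — B and C already connected.
D—G (9): add — endpoints in different components.
B—H (16): skip — B and H already connected.
E—F (17): add — endpoints in different components.
MST edges: C—I, A—B, C—D, H—I, B—E, A—C, D—G, E—F; total weight 2+5+5+5+6+7+9+17 = 56.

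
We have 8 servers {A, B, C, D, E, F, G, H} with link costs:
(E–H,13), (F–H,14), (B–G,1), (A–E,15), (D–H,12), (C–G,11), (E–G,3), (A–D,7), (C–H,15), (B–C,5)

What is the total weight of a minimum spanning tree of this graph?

Kruskal: consider edges lightest-first.
B–G (1): add — endpoints in different components.
E–G (3): add — endpoints in different components.
B–C (5): add — endpoints in different components.
A–D (7): add — endpoints in different components.
C–G (11): skip — C and G already connected.
D–H (12): add — endpoints in different components.
E–H (13): add — endpoints in different components.
F–H (14): add — endpoints in different components.
MST edges: B–G, E–G, B–C, A–D, D–H, E–H, F–H; total weight 1+3+5+7+12+13+14 = 55.

55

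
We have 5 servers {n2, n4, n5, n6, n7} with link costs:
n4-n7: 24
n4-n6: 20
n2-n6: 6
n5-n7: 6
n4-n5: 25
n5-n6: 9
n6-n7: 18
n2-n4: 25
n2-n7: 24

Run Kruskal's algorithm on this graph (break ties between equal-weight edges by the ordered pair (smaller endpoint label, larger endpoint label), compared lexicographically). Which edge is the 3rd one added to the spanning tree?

n5-n6

Kruskal: consider edges lightest-first.
n2-n6 (6): add — endpoints in different components.
n5-n7 (6): add — endpoints in different components.
n5-n6 (9): add — endpoints in different components.
n6-n7 (18): skip — n6 and n7 already connected.
n4-n6 (20): add — endpoints in different components.
The 3rd edge added is n5-n6.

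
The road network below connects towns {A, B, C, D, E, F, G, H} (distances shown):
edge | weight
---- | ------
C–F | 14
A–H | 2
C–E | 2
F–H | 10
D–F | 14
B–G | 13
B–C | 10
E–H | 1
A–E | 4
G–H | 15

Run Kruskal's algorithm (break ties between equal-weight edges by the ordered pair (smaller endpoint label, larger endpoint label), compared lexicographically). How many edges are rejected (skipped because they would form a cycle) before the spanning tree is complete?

Kruskal's algorithm — process edges by increasing weight (ties by edge label):
E–H (1): add — endpoints in different components.
A–H (2): add — endpoints in different components.
C–E (2): add — endpoints in different components.
A–E (4): skip — A and E already connected.
B–C (10): add — endpoints in different components.
F–H (10): add — endpoints in different components.
B–G (13): add — endpoints in different components.
C–F (14): skip — C and F already connected.
D–F (14): add — endpoints in different components.
Edges rejected before the tree was complete: 2.

2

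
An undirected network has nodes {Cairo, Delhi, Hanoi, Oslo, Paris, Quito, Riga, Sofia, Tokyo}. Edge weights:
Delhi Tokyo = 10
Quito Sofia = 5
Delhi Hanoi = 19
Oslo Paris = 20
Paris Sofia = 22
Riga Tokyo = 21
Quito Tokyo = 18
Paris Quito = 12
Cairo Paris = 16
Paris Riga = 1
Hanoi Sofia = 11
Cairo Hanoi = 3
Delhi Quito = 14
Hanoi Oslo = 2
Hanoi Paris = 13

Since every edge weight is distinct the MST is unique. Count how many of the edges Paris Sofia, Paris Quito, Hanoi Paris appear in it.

Kruskal's algorithm — process edges by increasing weight (ties by edge label):
Paris Riga (1): add — endpoints in different components.
Hanoi Oslo (2): add — endpoints in different components.
Cairo Hanoi (3): add — endpoints in different components.
Quito Sofia (5): add — endpoints in different components.
Delhi Tokyo (10): add — endpoints in different components.
Hanoi Sofia (11): add — endpoints in different components.
Paris Quito (12): add — endpoints in different components.
Hanoi Paris (13): skip — Hanoi and Paris already connected.
Delhi Quito (14): add — endpoints in different components.
MST edge set: {Paris Riga, Hanoi Oslo, Cairo Hanoi, Quito Sofia, Delhi Tokyo, Hanoi Sofia, Paris Quito, Delhi Quito}.
Of the listed edges, {Paris Quito} are in the MST → 1.

1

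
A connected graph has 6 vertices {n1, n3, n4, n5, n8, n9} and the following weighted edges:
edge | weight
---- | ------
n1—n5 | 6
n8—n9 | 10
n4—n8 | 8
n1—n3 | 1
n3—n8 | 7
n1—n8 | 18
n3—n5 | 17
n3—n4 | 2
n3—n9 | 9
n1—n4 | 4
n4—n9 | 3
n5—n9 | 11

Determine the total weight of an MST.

19

Prim's algorithm from n5:
Step 1: cheapest edge leaving the tree is n1—n5 (6); add n1.
Step 2: cheapest edge leaving the tree is n1—n3 (1); add n3.
Step 3: cheapest edge leaving the tree is n3—n4 (2); add n4.
Step 4: cheapest edge leaving the tree is n4—n9 (3); add n9.
Step 5: cheapest edge leaving the tree is n3—n8 (7); add n8.
MST edges: n1—n5, n1—n3, n3—n4, n4—n9, n3—n8; total weight 6+1+2+3+7 = 19.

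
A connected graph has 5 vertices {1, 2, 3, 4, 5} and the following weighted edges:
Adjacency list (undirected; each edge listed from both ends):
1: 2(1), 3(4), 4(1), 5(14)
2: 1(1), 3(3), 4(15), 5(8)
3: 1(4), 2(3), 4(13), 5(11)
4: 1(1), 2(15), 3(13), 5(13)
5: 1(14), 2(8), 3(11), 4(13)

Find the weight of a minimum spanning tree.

13

Sort edges by weight, then run Kruskal:
1-2 (1): add. Components now {1,2} {3} {4} {5}
1-4 (1): add. Components now {1,2,4} {3} {5}
2-3 (3): add. Components now {1,2,3,4} {5}
1-3 (4): skip — 1 and 3 already connected.
2-5 (8): add. Components now {1,2,3,4,5}
MST edges: 1-2, 1-4, 2-3, 2-5; total weight 1+1+3+8 = 13.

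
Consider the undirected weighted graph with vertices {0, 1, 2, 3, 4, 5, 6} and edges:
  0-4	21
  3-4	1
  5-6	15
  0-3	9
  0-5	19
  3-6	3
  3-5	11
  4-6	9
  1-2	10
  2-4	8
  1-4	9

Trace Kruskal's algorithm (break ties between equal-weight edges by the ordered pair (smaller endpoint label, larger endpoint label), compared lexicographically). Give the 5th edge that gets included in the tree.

Kruskal: consider edges lightest-first.
3-4 (1): add. Components now {0} {1} {2} {3,4} {5} {6}
3-6 (3): add. Components now {0} {1} {2} {3,4,6} {5}
2-4 (8): add. Components now {0} {1} {2,3,4,6} {5}
0-3 (9): add. Components now {0,2,3,4,6} {1} {5}
1-4 (9): add. Components now {0,1,2,3,4,6} {5}
4-6 (9): skip — 4 and 6 already connected.
1-2 (10): skip — 1 and 2 already connected.
3-5 (11): add. Components now {0,1,2,3,4,5,6}
The 5th edge added is 1-4.

1-4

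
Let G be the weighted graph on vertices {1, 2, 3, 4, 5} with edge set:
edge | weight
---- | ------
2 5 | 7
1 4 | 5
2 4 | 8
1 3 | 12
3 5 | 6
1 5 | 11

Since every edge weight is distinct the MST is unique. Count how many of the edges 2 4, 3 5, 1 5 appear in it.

Kruskal's algorithm — process edges by increasing weight (ties by edge label):
1 4 (5): add — endpoints in different components.
3 5 (6): add — endpoints in different components.
2 5 (7): add — endpoints in different components.
2 4 (8): add — endpoints in different components.
MST edge set: {1 4, 3 5, 2 5, 2 4}.
Of the listed edges, {2 4, 3 5} are in the MST → 2.

2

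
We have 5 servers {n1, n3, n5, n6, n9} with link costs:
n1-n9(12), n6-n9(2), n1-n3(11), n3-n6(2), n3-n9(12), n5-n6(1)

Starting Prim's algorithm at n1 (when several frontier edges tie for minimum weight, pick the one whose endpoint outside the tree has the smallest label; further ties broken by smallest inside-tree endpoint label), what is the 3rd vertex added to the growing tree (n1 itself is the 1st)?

n6

Prim, starting at n1.
Step 1: frontier [n1-n3 11, n1-n9 12] → take n1-n3 (11); add n3.
Step 2: frontier [n1-n9 12, n3-n6 2, n3-n9 12] → take n3-n6 (2); add n6.
Step 3: frontier [n1-n9 12, n3-n9 12, n5-n6 1, n6-n9 2] → take n5-n6 (1); add n5.
Step 4: frontier [n1-n9 12, n3-n9 12, n6-n9 2] → take n6-n9 (2); add n9.
Vertex order: n1, n3, n6, n5, n9. The 3rd vertex is n6.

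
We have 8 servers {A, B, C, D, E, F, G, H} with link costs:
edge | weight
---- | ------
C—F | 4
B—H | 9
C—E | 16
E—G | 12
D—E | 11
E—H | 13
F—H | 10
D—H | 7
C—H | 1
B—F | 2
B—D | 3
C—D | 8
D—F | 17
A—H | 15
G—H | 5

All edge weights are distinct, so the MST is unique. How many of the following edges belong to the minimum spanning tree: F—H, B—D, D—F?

1

Kruskal: consider edges lightest-first.
C—H (1): add — endpoints in different components.
B—F (2): add — endpoints in different components.
B—D (3): add — endpoints in different components.
C—F (4): add — endpoints in different components.
G—H (5): add — endpoints in different components.
D—H (7): skip — D and H already connected.
C—D (8): skip — C and D already connected.
B—H (9): skip — B and H already connected.
F—H (10): skip — F and H already connected.
D—E (11): add — endpoints in different components.
E—G (12): skip — E and G already connected.
E—H (13): skip — E and H already connected.
A—H (15): add — endpoints in different components.
MST edge set: {C—H, B—F, B—D, C—F, G—H, D—E, A—H}.
Of the listed edges, {B—D} are in the MST → 1.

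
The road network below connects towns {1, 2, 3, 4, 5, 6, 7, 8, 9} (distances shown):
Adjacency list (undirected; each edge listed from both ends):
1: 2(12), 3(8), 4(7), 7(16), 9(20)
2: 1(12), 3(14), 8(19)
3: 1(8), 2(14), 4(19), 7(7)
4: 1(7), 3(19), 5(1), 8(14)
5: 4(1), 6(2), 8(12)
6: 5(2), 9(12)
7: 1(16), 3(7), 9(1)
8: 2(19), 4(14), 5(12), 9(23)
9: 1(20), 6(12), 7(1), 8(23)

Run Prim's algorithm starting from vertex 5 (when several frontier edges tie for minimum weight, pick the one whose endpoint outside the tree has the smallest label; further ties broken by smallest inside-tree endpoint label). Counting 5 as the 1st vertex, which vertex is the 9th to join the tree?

Prim, starting at 5.
Step 1: cheapest edge leaving the tree is 4-5 (1); add 4.
Step 2: cheapest edge leaving the tree is 5-6 (2); add 6.
Step 3: cheapest edge leaving the tree is 1-4 (7); add 1.
Step 4: cheapest edge leaving the tree is 1-3 (8); add 3.
Step 5: cheapest edge leaving the tree is 3-7 (7); add 7.
Step 6: cheapest edge leaving the tree is 7-9 (1); add 9.
Step 7: cheapest edge leaving the tree is 1-2 (12); add 2.
Step 8: cheapest edge leaving the tree is 5-8 (12); add 8.
Vertex order: 5, 4, 6, 1, 3, 7, 9, 2, 8. The 9th vertex is 8.

8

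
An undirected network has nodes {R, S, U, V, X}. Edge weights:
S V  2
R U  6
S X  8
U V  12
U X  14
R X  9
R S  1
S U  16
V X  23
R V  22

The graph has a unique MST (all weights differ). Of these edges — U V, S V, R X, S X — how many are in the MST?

2

Kruskal's algorithm — process edges by increasing weight (ties by edge label):
R S (1): add. Components now {R,S} {V} {U} {X}
S V (2): add. Components now {R,S,V} {U} {X}
R U (6): add. Components now {R,S,U,V} {X}
S X (8): add. Components now {R,S,U,V,X}
MST edge set: {R S, S V, R U, S X}.
Of the listed edges, {S V, S X} are in the MST → 2.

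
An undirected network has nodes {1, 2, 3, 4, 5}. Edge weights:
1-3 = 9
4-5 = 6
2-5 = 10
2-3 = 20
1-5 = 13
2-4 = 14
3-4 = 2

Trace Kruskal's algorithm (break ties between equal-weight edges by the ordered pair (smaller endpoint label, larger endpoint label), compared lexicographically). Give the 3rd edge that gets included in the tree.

1-3

Kruskal: consider edges lightest-first.
3-4 (2): add. Components now {1} {2} {3,4} {5}
4-5 (6): add. Components now {1} {2} {3,4,5}
1-3 (9): add. Components now {1,3,4,5} {2}
2-5 (10): add. Components now {1,2,3,4,5}
The 3rd edge added is 1-3.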